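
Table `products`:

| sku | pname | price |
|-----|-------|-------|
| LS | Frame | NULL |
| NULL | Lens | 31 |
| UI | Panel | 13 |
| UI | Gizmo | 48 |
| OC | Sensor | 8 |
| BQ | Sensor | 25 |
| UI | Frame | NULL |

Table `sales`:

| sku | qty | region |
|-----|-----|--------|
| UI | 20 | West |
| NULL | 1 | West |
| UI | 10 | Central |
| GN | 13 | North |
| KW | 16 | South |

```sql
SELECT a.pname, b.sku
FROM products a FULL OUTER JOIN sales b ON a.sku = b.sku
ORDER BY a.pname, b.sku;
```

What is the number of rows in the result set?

FULL OUTER JOIN keeps every row from both sides; unmatched rows get NULL for the other side's columns.
Matching on a.sku = b.sku. A NULL in a compared column never satisfies the condition.
- a[0] sku=LS → no match; kept with NULLs on the b side.
- a[1] sku=NULL → no match; kept with NULLs on the b side.
- a[2] sku=UI → 2 match(es) in b → 2 row(s).
- a[3] sku=UI → 2 match(es) in b → 2 row(s).
- a[4] sku=OC → no match; kept with NULLs on the b side.
- a[5] sku=BQ → no match; kept with NULLs on the b side.
- a[6] sku=UI → 2 match(es) in b → 2 row(s).
- 3 row(s) from b found no a partner → padded with NULL.
Total: 6 matched + 7 padded = 13 rows.

13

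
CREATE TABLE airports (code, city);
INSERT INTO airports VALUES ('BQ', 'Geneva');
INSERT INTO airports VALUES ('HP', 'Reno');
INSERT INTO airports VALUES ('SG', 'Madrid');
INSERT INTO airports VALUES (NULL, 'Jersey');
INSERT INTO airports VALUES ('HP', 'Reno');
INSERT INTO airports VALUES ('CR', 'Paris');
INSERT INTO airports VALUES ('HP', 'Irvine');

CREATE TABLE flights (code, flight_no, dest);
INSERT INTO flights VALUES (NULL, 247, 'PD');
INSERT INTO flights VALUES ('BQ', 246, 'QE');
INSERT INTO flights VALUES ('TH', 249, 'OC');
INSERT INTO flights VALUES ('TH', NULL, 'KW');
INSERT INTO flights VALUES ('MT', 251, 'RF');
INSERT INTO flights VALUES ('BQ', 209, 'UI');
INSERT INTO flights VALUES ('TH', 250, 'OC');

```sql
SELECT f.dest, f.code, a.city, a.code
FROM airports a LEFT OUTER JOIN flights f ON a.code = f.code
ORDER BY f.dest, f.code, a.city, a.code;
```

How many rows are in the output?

8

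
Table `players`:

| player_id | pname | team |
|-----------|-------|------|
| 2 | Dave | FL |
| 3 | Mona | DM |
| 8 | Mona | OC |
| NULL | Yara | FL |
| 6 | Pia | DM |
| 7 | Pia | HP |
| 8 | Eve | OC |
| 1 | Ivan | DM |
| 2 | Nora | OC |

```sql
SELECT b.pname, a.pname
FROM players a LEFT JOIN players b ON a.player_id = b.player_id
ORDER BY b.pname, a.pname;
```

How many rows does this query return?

13

LEFT JOIN keeps every row from `players a`; unmatched rows get NULL for `players b`'s columns.
Matching on a.player_id = b.player_id. A NULL in a compared column never satisfies the condition.
Matched pairs: 12; unmatched a rows kept: 1.
Total: 12 matched + 1 padded = 13 rows.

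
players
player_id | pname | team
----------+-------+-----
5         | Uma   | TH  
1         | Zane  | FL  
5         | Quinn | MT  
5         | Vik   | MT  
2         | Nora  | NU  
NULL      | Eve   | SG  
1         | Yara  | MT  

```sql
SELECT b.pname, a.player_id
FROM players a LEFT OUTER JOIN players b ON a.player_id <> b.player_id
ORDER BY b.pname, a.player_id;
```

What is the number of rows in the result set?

LEFT JOIN keeps every row from `players a`; unmatched rows get NULL for `players b`'s columns.
Matching on a.player_id <> b.player_id. A NULL in a compared column never satisfies the condition.
- a[0] player_id=5 → 3 match(es) in b → 3 row(s).
- a[1] player_id=1 → 4 match(es) in b → 4 row(s).
- a[2] player_id=5 → 3 match(es) in b → 3 row(s).
- a[3] player_id=5 → 3 match(es) in b → 3 row(s).
- a[4] player_id=2 → 5 match(es) in b → 5 row(s).
- a[5] player_id=NULL → no match; kept with NULLs on the b side.
- a[6] player_id=1 → 4 match(es) in b → 4 row(s).
Total: 22 matched + 1 padded = 23 rows.

23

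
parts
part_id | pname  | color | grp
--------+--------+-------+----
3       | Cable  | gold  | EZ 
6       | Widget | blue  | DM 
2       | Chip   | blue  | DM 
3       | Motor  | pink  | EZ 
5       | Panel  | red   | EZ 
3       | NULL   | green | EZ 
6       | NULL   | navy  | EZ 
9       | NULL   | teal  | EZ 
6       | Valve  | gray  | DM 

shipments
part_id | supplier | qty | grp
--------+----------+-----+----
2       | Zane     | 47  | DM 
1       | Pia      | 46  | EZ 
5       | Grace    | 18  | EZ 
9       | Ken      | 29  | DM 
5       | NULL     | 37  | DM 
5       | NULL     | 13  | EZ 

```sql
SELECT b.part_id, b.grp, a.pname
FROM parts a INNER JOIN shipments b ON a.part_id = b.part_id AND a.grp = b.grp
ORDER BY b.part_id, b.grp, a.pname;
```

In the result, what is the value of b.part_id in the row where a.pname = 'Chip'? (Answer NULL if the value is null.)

2

INNER JOIN keeps only pairs where the ON condition holds.
Matching on a.part_id = b.part_id AND a.grp = b.grp.
Matched pairs: 3.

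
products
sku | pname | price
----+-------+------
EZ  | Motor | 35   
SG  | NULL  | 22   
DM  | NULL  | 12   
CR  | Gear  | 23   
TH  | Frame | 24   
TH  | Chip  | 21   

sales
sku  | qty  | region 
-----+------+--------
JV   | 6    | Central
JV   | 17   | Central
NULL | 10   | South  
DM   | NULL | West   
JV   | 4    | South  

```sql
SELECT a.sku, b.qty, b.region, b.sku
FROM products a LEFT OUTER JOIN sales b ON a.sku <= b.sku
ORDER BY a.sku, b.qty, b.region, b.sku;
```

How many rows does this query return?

14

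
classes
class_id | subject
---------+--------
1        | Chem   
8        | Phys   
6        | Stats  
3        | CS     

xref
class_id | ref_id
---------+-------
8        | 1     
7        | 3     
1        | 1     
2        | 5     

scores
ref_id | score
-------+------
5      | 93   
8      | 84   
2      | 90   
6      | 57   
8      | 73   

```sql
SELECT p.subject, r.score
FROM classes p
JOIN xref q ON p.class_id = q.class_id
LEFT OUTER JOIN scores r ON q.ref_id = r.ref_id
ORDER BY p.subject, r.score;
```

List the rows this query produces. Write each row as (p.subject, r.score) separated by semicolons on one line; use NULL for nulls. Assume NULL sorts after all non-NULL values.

(Chem, NULL); (Phys, NULL)

Joins associate left-to-right: classes INNER JOIN xref on class_id gives 2 intermediate row(s).
Then LEFT JOIN `scores r` on ref_id: each of those 2 rows is kept; rows whose q.ref_id has no match in r get NULL for r's columns.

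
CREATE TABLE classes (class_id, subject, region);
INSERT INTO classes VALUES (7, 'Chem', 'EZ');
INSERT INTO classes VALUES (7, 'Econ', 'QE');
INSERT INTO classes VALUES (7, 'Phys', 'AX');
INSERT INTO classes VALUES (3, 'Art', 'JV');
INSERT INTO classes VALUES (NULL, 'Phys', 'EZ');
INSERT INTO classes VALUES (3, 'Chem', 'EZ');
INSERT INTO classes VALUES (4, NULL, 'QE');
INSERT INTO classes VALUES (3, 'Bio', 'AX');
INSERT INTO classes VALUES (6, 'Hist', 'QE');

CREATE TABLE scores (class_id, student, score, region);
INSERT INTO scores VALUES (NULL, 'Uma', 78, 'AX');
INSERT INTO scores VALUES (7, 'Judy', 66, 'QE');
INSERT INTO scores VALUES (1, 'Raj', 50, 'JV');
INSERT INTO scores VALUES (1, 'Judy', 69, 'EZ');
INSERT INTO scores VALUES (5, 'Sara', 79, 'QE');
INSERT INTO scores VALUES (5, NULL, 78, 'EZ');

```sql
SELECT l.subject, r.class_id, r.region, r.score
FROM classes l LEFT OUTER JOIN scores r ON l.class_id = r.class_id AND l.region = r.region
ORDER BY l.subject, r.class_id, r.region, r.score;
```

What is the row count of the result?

9

LEFT JOIN keeps every row from `classes`; unmatched rows get NULL for `scores`'s columns.
Matching on l.class_id = r.class_id AND l.region = r.region. A NULL in a compared column never satisfies the condition.
- l (class_id=7, region=EZ) has no partner → padded with NULL.
- l (class_id=7, region=QE) pairs with 1 row(s) of r.
- l (class_id=7, region=AX) has no partner → padded with NULL.
- l (class_id=3, region=JV) has no partner → padded with NULL.
- l (class_id=NULL, region=EZ) has no partner → padded with NULL.
- l (class_id=3, region=EZ) has no partner → padded with NULL.
- l (class_id=4, region=QE) has no partner → padded with NULL.
- l (class_id=3, region=AX) has no partner → padded with NULL.
- l (class_id=6, region=QE) has no partner → padded with NULL.
Total: 1 matched + 8 padded = 9 rows.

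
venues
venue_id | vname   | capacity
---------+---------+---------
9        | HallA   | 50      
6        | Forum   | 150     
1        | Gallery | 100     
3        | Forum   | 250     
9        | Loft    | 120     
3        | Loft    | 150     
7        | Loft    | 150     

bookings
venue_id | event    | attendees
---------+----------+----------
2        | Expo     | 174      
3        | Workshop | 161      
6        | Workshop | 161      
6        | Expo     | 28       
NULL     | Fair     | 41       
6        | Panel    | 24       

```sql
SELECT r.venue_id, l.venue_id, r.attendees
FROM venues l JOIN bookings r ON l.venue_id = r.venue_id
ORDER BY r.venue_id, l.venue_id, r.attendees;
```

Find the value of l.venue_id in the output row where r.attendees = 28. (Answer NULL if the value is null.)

INNER JOIN keeps only pairs where the ON condition holds.
Matching on l.venue_id = r.venue_id. A NULL in a compared column never satisfies the condition.
- l (venue_id=9) has no partner → excluded.
- l (venue_id=6) pairs with 3 row(s) of r.
- l (venue_id=1) has no partner → excluded.
- l (venue_id=3) pairs with 1 row(s) of r.
- l (venue_id=9) has no partner → excluded.
- l (venue_id=3) pairs with 1 row(s) of r.
- l (venue_id=7) has no partner → excluded.

6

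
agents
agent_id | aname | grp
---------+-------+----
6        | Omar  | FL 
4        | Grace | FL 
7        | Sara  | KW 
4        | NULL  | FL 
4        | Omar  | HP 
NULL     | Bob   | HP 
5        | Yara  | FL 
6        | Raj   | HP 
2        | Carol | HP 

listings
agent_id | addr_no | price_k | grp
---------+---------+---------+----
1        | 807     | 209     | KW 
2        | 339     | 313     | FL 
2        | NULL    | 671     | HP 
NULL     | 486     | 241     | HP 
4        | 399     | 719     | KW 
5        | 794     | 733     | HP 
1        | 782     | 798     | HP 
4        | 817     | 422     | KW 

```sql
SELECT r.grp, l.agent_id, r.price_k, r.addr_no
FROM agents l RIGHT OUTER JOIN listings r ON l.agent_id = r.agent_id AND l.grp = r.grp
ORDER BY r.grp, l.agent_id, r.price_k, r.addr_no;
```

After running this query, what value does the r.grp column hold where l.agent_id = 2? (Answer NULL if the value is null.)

HP

RIGHT JOIN keeps every row from `listings`; unmatched rows get NULL for `agents`'s columns.
Matching on l.agent_id = r.agent_id AND l.grp = r.grp. A NULL in a compared column never satisfies the condition.
Matched pairs: 1; unmatched r rows kept: 7.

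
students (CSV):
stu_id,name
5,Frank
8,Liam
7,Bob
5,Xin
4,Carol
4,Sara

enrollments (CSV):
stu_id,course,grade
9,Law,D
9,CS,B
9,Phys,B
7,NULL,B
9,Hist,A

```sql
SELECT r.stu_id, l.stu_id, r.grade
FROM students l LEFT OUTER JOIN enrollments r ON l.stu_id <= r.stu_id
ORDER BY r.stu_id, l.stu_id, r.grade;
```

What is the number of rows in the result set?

LEFT JOIN keeps every row from `students`; unmatched rows get NULL for `enrollments`'s columns.
Matching on l.stu_id <= r.stu_id.
- l (stu_id=5) pairs with 5 row(s) of r.
- l (stu_id=8) pairs with 4 row(s) of r.
- l (stu_id=7) pairs with 5 row(s) of r.
- l (stu_id=5) pairs with 5 row(s) of r.
- l (stu_id=4) pairs with 5 row(s) of r.
- l (stu_id=4) pairs with 5 row(s) of r.
Total: 29 rows.

29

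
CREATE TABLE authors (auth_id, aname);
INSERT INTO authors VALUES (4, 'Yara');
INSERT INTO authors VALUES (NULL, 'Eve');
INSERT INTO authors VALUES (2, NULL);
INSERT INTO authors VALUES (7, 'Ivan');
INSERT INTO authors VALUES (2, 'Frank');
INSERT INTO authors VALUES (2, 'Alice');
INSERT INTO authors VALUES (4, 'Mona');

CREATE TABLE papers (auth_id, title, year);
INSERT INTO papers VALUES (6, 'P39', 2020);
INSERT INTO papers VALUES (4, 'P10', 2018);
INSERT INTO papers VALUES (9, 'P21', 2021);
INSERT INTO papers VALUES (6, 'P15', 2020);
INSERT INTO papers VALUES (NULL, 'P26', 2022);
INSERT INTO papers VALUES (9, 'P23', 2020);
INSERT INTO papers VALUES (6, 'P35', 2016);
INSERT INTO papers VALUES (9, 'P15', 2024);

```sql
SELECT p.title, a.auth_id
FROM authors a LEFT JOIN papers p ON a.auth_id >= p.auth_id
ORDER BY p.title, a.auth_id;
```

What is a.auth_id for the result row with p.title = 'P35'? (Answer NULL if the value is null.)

LEFT JOIN keeps every row from `authors`; unmatched rows get NULL for `papers`'s columns.
Matching on a.auth_id >= p.auth_id. A NULL in a compared column never satisfies the condition.
Matched pairs: 6; unmatched a rows kept: 4.

7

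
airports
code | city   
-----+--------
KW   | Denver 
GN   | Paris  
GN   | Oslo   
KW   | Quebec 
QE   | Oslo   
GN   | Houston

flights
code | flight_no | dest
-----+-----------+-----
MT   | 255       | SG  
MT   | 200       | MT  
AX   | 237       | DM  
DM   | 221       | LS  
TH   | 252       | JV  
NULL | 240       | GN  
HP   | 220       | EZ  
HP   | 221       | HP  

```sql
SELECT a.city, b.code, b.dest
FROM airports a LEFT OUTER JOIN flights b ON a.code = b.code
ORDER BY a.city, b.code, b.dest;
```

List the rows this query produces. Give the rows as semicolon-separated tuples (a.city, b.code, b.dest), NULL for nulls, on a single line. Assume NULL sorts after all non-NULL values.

(Denver, NULL, NULL); (Houston, NULL, NULL); (Oslo, NULL, NULL); (Oslo, NULL, NULL); (Paris, NULL, NULL); (Quebec, NULL, NULL)

LEFT JOIN keeps every row from `airports`; unmatched rows get NULL for `flights`'s columns.
Matching on a.code = b.code. A NULL in a compared column never satisfies the condition.
- a[0] code=KW → no match; kept with NULLs on the b side.
- a[1] code=GN → no match; kept with NULLs on the b side.
- a[2] code=GN → no match; kept with NULLs on the b side.
- a[3] code=KW → no match; kept with NULLs on the b side.
- a[4] code=QE → no match; kept with NULLs on the b side.
- a[5] code=GN → no match; kept with NULLs on the b side.
After projecting and ordering:
a.city | b.code | b.dest
Denver | NULL | NULL
Houston | NULL | NULL
Oslo | NULL | NULL
Oslo | NULL | NULL
Paris | NULL | NULL
Quebec | NULL | NULL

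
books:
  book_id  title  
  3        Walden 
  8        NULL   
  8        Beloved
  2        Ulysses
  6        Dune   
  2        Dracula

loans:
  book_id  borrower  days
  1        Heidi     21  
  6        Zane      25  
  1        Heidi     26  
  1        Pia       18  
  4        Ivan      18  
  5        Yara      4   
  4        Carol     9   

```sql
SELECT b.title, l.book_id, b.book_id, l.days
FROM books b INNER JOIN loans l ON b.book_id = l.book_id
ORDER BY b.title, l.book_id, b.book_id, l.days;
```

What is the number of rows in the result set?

INNER JOIN keeps only pairs where the ON condition holds.
Matching on b.book_id = l.book_id.
- b[0] book_id=3 → no match; dropped.
- b[1] book_id=8 → no match; dropped.
- b[2] book_id=8 → no match; dropped.
- b[3] book_id=2 → no match; dropped.
- b[4] book_id=6 → 1 match(es) in l → 1 row(s).
- b[5] book_id=2 → no match; dropped.
Total: 1 rows.

1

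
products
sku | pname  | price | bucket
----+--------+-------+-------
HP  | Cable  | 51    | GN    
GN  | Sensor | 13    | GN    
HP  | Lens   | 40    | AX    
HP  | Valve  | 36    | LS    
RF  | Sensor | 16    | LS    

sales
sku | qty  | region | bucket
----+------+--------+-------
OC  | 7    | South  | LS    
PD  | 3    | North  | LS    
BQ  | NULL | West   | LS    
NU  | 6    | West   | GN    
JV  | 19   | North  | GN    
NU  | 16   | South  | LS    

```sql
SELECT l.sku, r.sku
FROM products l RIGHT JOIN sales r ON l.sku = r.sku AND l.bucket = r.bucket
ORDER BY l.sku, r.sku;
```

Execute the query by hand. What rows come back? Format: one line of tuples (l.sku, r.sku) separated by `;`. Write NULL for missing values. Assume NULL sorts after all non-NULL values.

RIGHT JOIN keeps every row from `sales`; unmatched rows get NULL for `products`'s columns.
Matching on l.sku = r.sku AND l.bucket = r.bucket.
Matched pairs: 0; unmatched r rows kept: 6.

(NULL, BQ); (NULL, JV); (NULL, NU); (NULL, NU); (NULL, OC); (NULL, PD)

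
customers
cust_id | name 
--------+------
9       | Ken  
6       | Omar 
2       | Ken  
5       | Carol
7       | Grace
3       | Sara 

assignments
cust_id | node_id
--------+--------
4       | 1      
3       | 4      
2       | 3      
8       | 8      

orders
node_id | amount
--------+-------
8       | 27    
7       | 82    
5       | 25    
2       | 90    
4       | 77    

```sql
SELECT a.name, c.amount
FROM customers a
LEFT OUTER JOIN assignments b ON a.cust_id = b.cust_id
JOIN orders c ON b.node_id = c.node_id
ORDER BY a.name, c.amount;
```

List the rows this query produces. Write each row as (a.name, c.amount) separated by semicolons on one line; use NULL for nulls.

Joins associate left-to-right: customers LEFT JOIN assignments on cust_id gives 6 intermediate row(s).
Then INNER JOIN `orders c` on node_id: keep only rows whose b.node_id appears in c.

(Sara, 77)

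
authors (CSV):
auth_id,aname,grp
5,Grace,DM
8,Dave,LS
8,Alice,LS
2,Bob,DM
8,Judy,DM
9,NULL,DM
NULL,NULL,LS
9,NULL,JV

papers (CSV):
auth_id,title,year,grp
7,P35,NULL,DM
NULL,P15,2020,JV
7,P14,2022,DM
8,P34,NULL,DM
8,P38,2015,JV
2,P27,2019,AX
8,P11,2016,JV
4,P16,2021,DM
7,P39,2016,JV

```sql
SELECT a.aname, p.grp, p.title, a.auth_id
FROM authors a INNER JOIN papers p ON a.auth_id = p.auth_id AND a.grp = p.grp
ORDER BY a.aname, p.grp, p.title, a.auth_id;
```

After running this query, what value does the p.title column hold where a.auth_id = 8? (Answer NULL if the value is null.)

INNER JOIN keeps only pairs where the ON condition holds.
Matching on a.auth_id = p.auth_id AND a.grp = p.grp. A NULL in a compared column never satisfies the condition.
- a (auth_id=5, grp=DM) has no partner → excluded.
- a (auth_id=8, grp=LS) has no partner → excluded.
- a (auth_id=8, grp=LS) has no partner → excluded.
- a (auth_id=2, grp=DM) has no partner → excluded.
- a (auth_id=8, grp=DM) pairs with 1 row(s) of p.
- a (auth_id=9, grp=DM) has no partner → excluded.
- a (auth_id=NULL, grp=LS) has no partner → excluded.
- a (auth_id=9, grp=JV) has no partner → excluded.

P34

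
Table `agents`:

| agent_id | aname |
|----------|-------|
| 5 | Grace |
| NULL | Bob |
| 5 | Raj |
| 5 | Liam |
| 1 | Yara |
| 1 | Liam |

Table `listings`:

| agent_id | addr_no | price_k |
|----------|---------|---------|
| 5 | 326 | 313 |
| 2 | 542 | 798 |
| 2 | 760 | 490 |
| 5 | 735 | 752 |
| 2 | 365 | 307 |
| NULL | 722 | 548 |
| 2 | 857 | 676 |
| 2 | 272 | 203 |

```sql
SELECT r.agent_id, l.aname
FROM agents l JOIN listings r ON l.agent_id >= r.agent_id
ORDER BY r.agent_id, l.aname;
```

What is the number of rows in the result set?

INNER JOIN keeps only pairs where the ON condition holds.
Matching on l.agent_id >= r.agent_id. A NULL in a compared column never satisfies the condition.
Matched pairs: 21.
Total: 21 rows.

21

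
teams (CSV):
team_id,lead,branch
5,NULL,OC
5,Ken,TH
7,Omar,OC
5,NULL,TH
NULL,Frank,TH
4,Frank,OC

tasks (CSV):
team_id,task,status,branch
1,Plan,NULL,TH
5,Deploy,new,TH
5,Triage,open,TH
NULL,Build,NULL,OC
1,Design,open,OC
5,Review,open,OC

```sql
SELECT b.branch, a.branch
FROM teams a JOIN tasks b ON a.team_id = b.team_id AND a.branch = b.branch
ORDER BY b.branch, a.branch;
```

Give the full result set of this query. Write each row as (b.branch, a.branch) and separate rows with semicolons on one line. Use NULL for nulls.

(OC, OC); (TH, TH); (TH, TH); (TH, TH); (TH, TH)

INNER JOIN keeps only pairs where the ON condition holds.
Matching on a.team_id = b.team_id AND a.branch = b.branch. A NULL in a compared column never satisfies the condition.
- a (team_id=5, branch=OC) pairs with 1 row(s) of b.
- a (team_id=5, branch=TH) pairs with 2 row(s) of b.
- a (team_id=7, branch=OC) has no partner → excluded.
- a (team_id=5, branch=TH) pairs with 2 row(s) of b.
- a (team_id=NULL, branch=TH) has no partner → excluded.
- a (team_id=4, branch=OC) has no partner → excluded.
After projecting and ordering:
b.branch | a.branch
OC | OC
TH | TH
TH | TH
TH | TH
TH | TH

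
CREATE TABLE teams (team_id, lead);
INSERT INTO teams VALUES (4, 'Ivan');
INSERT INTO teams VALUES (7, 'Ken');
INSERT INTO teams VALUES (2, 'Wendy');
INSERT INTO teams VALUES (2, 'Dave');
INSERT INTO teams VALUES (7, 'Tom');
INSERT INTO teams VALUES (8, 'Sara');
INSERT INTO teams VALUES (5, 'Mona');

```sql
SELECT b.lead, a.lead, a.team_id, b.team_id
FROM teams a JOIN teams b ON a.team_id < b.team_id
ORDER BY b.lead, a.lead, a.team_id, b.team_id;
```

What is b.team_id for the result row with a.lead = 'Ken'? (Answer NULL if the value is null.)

INNER JOIN keeps only pairs where the ON condition holds.
Matching on a.team_id < b.team_id.
- a[0] team_id=4 → 4 match(es) in b → 4 row(s).
- a[1] team_id=7 → 1 match(es) in b → 1 row(s).
- a[2] team_id=2 → 5 match(es) in b → 5 row(s).
- a[3] team_id=2 → 5 match(es) in b → 5 row(s).
- a[4] team_id=7 → 1 match(es) in b → 1 row(s).
- a[5] team_id=8 → no match; dropped.
- a[6] team_id=5 → 3 match(es) in b → 3 row(s).

8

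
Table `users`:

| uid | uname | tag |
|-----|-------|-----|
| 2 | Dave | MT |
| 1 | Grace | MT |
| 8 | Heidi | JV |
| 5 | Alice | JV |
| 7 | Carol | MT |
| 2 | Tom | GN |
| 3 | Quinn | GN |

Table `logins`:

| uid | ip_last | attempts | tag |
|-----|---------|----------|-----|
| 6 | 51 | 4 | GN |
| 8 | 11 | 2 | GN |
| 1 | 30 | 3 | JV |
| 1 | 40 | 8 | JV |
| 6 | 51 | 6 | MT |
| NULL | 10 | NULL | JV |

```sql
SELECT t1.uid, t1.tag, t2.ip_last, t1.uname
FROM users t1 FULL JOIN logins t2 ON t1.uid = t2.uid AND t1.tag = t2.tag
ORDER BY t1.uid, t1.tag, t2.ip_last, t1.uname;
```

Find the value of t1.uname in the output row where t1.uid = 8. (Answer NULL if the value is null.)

Heidi

FULL OUTER JOIN keeps every row from both sides; unmatched rows get NULL for the other side's columns.
Matching on t1.uid = t2.uid AND t1.tag = t2.tag. A NULL in a compared column never satisfies the condition.
- t1 row (uid=2, tag=MT): no match → kept, t2 columns NULL.
- t1 row (uid=1, tag=MT): no match → kept, t2 columns NULL.
- t1 row (uid=8, tag=JV): no match → kept, t2 columns NULL.
- t1 row (uid=5, tag=JV): no match → kept, t2 columns NULL.
- t1 row (uid=7, tag=MT): no match → kept, t2 columns NULL.
- t1 row (uid=2, tag=GN): no match → kept, t2 columns NULL.
- t1 row (uid=3, tag=GN): no match → kept, t2 columns NULL.
- plus 6 unmatched t2 row(s), each kept with NULL t1 columns.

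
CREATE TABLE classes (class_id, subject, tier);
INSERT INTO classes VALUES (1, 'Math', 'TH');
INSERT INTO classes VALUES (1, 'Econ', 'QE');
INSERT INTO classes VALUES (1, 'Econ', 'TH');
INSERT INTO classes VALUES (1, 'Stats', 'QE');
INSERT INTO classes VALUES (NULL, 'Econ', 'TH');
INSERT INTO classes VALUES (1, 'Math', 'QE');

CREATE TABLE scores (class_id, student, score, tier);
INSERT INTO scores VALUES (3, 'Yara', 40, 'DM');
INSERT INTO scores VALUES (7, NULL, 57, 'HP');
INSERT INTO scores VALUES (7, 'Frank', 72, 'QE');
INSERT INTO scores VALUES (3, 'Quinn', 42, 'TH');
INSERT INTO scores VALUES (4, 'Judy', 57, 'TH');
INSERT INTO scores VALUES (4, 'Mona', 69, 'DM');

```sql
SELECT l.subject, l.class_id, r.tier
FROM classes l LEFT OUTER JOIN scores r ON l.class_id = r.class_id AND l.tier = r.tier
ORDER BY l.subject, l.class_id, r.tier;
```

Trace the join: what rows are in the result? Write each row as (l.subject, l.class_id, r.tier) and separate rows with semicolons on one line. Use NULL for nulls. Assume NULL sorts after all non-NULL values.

LEFT JOIN keeps every row from `classes`; unmatched rows get NULL for `scores`'s columns.
Matching on l.class_id = r.class_id AND l.tier = r.tier. A NULL in a compared column never satisfies the condition.
Matched pairs: 0; unmatched l rows kept: 6.

(Econ, 1, NULL); (Econ, 1, NULL); (Econ, NULL, NULL); (Math, 1, NULL); (Math, 1, NULL); (Stats, 1, NULL)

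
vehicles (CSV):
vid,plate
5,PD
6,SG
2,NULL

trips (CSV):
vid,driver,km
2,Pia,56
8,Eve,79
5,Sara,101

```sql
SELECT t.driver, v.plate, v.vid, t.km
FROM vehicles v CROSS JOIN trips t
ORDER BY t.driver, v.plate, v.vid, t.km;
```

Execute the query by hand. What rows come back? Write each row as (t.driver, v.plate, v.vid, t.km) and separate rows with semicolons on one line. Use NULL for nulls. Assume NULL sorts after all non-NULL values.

(Eve, PD, 5, 79); (Eve, SG, 6, 79); (Eve, NULL, 2, 79); (Pia, PD, 5, 56); (Pia, SG, 6, 56); (Pia, NULL, 2, 56); (Sara, PD, 5, 101); (Sara, SG, 6, 101); (Sara, NULL, 2, 101)

CROSS JOIN pairs every row of `vehicles` with every row of `trips`: 3 × 3 = 9 rows.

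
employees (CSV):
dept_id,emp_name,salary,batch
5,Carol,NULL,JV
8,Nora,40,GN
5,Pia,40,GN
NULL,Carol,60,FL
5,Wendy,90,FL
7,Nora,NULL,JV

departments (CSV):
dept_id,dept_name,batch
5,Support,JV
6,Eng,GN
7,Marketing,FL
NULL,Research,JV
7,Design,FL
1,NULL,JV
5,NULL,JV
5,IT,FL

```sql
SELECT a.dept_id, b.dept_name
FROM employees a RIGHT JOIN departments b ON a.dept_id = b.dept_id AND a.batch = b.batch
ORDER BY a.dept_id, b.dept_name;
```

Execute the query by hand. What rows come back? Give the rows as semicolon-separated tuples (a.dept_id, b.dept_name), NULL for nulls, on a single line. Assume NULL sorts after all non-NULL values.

(5, IT); (5, Support); (5, NULL); (NULL, Design); (NULL, Eng); (NULL, Marketing); (NULL, Research); (NULL, NULL)

RIGHT JOIN keeps every row from `departments`; unmatched rows get NULL for `employees`'s columns.
Matching on a.dept_id = b.dept_id AND a.batch = b.batch. A NULL in a compared column never satisfies the condition.
- a (dept_id=5, batch=JV) pairs with 2 row(s) of b.
- a (dept_id=8, batch=GN) has no partner in b.
- a (dept_id=5, batch=GN) has no partner in b.
- a (dept_id=NULL, batch=FL) has no partner in b.
- a (dept_id=5, batch=FL) pairs with 1 row(s) of b.
- a (dept_id=7, batch=JV) has no partner in b.
- plus 5 unmatched b row(s), each kept with NULL a columns.
After projecting and ordering:
a.dept_id | b.dept_name
5 | IT
5 | Support
5 | NULL
NULL | Design
NULL | Eng
NULL | Marketing
NULL | Research
NULL | NULL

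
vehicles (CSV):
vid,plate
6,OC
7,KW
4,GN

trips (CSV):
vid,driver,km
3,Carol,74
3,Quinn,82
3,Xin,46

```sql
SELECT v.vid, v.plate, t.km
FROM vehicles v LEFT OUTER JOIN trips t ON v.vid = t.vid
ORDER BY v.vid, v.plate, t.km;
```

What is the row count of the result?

LEFT JOIN keeps every row from `vehicles`; unmatched rows get NULL for `trips`'s columns.
Matching on v.vid = t.vid.
Matched pairs: 0; unmatched v rows kept: 3.
Total: 0 matched + 3 padded = 3 rows.

3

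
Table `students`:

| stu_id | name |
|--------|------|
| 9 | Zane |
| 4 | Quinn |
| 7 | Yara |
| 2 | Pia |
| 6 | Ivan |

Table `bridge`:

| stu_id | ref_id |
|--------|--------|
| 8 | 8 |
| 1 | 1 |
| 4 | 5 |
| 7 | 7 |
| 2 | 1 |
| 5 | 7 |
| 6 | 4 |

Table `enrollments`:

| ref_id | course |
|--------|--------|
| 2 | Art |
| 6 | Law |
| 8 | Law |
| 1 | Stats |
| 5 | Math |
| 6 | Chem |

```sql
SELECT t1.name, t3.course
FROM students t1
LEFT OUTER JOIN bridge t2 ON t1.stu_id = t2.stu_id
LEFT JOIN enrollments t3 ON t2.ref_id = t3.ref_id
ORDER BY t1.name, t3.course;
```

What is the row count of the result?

5

Step 1 — t1 LEFT JOIN t2 on stu_id → 5 row(s).
Then LEFT JOIN `enrollments t3` on ref_id: each of those 5 rows is kept; rows whose t2.ref_id has no match in t3 get NULL for t3's columns.
Result: 5 row(s).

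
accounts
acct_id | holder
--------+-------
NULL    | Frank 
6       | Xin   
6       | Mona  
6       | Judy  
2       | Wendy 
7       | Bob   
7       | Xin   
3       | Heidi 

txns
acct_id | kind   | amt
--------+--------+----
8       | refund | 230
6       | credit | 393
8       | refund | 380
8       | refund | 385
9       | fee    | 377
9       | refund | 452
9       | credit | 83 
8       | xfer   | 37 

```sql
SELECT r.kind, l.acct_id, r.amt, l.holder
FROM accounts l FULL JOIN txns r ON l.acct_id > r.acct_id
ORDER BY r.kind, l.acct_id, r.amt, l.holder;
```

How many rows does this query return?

FULL OUTER JOIN keeps every row from both sides; unmatched rows get NULL for the other side's columns.
Matching on l.acct_id > r.acct_id. A NULL in a compared column never satisfies the condition.
Matched pairs: 2; unmatched l rows kept: 6; unmatched r rows kept: 7.
Total: 2 matched + 13 padded = 15 rows.

15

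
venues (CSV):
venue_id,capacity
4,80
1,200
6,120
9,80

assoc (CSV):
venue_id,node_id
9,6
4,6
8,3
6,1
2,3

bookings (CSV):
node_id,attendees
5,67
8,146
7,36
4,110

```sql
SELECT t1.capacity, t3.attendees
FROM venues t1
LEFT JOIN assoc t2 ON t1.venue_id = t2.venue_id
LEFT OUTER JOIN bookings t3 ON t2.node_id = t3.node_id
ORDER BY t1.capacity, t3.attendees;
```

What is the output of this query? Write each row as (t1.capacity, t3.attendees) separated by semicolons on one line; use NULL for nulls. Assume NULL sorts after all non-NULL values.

(80, NULL); (80, NULL); (120, NULL); (200, NULL)

Joins associate left-to-right: venues LEFT JOIN assoc on venue_id gives 4 intermediate row(s).
Then LEFT JOIN `bookings t3` on node_id: each of those 4 rows is kept; rows whose t2.node_id has no match in t3 get NULL for t3's columns.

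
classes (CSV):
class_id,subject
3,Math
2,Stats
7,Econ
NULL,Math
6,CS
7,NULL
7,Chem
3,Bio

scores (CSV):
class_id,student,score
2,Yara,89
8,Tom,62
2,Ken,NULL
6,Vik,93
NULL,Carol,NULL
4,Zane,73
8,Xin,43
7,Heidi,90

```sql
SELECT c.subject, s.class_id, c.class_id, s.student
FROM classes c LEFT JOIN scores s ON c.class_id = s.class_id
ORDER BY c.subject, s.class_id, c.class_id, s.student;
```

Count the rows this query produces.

LEFT JOIN keeps every row from `classes`; unmatched rows get NULL for `scores`'s columns.
Matching on c.class_id = s.class_id. A NULL in a compared column never satisfies the condition.
- c[0] class_id=3 → no match; kept with NULLs on the s side.
- c[1] class_id=2 → 2 match(es) in s → 2 row(s).
- c[2] class_id=7 → 1 match(es) in s → 1 row(s).
- c[3] class_id=NULL → no match; kept with NULLs on the s side.
- c[4] class_id=6 → 1 match(es) in s → 1 row(s).
- c[5] class_id=7 → 1 match(es) in s → 1 row(s).
- c[6] class_id=7 → 1 match(es) in s → 1 row(s).
- c[7] class_id=3 → no match; kept with NULLs on the s side.
Total: 6 matched + 3 padded = 9 rows.

9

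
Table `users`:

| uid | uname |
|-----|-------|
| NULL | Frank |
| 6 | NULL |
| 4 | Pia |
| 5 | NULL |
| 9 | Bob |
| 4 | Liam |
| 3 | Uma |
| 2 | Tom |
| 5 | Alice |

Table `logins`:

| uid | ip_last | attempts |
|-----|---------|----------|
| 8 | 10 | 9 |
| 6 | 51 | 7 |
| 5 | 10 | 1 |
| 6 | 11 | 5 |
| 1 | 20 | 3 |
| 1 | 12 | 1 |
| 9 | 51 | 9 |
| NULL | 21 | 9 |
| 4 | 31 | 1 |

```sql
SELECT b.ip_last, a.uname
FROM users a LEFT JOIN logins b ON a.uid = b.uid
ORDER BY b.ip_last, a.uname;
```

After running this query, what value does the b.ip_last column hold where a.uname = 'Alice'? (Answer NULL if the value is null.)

LEFT JOIN keeps every row from `users`; unmatched rows get NULL for `logins`'s columns.
Matching on a.uid = b.uid. A NULL in a compared column never satisfies the condition.
Matched pairs: 7; unmatched a rows kept: 3.

10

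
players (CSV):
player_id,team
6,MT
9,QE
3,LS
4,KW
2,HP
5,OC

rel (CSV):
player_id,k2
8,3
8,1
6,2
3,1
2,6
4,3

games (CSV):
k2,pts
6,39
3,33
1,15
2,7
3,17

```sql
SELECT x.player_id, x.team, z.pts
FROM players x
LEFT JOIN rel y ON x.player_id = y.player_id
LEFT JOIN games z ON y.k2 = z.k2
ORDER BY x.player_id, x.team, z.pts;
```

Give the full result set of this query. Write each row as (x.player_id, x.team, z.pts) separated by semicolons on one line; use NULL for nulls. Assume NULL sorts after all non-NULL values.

Step 1 — x LEFT JOIN y on player_id → 6 row(s).
Then LEFT JOIN `games z` on k2: each of those 6 rows is kept; rows whose y.k2 has no match in z get NULL for z's columns.

(2, HP, 39); (3, LS, 15); (4, KW, 17); (4, KW, 33); (5, OC, NULL); (6, MT, 7); (9, QE, NULL)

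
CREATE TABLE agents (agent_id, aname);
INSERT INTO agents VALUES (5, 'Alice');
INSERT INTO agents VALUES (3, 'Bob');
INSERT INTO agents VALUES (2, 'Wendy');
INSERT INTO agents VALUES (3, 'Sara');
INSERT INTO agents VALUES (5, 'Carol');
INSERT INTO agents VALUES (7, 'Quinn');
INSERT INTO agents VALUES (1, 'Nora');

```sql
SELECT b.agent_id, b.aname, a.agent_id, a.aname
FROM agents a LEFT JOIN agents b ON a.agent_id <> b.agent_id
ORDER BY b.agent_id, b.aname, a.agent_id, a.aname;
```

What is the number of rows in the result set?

38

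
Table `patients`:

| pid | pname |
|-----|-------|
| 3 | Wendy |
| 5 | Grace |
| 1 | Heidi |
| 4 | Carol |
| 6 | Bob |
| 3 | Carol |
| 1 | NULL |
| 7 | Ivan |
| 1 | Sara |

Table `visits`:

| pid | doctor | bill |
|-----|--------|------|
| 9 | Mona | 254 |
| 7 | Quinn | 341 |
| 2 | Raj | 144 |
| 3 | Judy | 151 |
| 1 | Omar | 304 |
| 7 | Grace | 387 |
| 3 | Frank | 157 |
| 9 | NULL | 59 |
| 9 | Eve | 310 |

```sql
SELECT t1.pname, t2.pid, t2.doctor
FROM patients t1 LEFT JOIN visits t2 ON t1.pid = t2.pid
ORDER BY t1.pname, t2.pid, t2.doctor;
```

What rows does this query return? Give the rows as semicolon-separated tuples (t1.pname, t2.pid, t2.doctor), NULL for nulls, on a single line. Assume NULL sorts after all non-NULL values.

(Bob, NULL, NULL); (Carol, 3, Frank); (Carol, 3, Judy); (Carol, NULL, NULL); (Grace, NULL, NULL); (Heidi, 1, Omar); (Ivan, 7, Grace); (Ivan, 7, Quinn); (Sara, 1, Omar); (Wendy, 3, Frank); (Wendy, 3, Judy); (NULL, 1, Omar)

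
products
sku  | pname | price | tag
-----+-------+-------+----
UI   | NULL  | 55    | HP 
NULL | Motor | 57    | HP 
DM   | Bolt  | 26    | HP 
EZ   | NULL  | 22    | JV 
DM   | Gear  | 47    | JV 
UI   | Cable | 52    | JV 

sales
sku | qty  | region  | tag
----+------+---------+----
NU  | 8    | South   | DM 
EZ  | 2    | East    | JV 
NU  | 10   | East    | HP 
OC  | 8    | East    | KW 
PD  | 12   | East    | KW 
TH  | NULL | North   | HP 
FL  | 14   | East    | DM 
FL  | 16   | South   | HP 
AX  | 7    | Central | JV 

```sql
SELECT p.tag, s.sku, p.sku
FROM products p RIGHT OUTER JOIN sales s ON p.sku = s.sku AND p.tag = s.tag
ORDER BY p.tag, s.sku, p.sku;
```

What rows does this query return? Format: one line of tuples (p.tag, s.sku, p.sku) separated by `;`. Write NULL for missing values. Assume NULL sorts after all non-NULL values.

(JV, EZ, EZ); (NULL, AX, NULL); (NULL, FL, NULL); (NULL, FL, NULL); (NULL, NU, NULL); (NULL, NU, NULL); (NULL, OC, NULL); (NULL, PD, NULL); (NULL, TH, NULL)

RIGHT JOIN keeps every row from `sales`; unmatched rows get NULL for `products`'s columns.
Matching on p.sku = s.sku AND p.tag = s.tag. A NULL in a compared column never satisfies the condition.
- p row (sku=UI, tag=HP): no match.
- p row (sku=NULL, tag=HP): no match.
- p row (sku=DM, tag=HP): no match.
- p row (sku=EZ, tag=JV): matches 1 s row(s) → 1 output row(s).
- p row (sku=DM, tag=JV): no match.
- p row (sku=UI, tag=JV): no match.
- plus 8 unmatched s row(s), each kept with NULL p columns.
After projecting and ordering:
p.tag | s.sku | p.sku
JV | EZ | EZ
NULL | AX | NULL
NULL | FL | NULL
NULL | FL | NULL
NULL | NU | NULL
NULL | NU | NULL
NULL | OC | NULL
NULL | PD | NULL
NULL | TH | NULL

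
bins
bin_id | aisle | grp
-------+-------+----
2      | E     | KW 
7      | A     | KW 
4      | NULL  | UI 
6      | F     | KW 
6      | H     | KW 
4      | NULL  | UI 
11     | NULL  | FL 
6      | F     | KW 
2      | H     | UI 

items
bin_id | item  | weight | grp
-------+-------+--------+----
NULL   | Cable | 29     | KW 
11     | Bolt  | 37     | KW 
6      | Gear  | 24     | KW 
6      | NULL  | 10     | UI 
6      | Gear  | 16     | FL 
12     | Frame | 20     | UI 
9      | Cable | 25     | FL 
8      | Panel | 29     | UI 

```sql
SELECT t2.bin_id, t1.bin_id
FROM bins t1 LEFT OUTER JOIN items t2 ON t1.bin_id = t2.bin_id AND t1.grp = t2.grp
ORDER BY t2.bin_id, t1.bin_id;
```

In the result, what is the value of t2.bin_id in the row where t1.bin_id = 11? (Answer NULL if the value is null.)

NULL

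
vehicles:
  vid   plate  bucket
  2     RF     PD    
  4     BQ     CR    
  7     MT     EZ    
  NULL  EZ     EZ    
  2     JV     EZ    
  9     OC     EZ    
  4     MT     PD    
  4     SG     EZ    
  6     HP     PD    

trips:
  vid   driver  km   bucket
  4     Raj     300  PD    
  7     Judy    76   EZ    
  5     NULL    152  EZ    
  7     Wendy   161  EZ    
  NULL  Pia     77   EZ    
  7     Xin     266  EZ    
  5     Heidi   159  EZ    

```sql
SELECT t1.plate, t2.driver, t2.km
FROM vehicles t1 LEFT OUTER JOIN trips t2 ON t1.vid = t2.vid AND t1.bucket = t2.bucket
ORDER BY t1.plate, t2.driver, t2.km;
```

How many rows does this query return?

LEFT JOIN keeps every row from `vehicles`; unmatched rows get NULL for `trips`'s columns.
Matching on t1.vid = t2.vid AND t1.bucket = t2.bucket. A NULL in a compared column never satisfies the condition.
- t1[0] vid=2, bucket=PD → no match; kept with NULLs on the t2 side.
- t1[1] vid=4, bucket=CR → no match; kept with NULLs on the t2 side.
- t1[2] vid=7, bucket=EZ → 3 match(es) in t2 → 3 row(s).
- t1[3] vid=NULL, bucket=EZ → no match; kept with NULLs on the t2 side.
- t1[4] vid=2, bucket=EZ → no match; kept with NULLs on the t2 side.
- t1[5] vid=9, bucket=EZ → no match; kept with NULLs on the t2 side.
- t1[6] vid=4, bucket=PD → 1 match(es) in t2 → 1 row(s).
- t1[7] vid=4, bucket=EZ → no match; kept with NULLs on the t2 side.
- t1[8] vid=6, bucket=PD → no match; kept with NULLs on the t2 side.
Total: 4 matched + 7 padded = 11 rows.

11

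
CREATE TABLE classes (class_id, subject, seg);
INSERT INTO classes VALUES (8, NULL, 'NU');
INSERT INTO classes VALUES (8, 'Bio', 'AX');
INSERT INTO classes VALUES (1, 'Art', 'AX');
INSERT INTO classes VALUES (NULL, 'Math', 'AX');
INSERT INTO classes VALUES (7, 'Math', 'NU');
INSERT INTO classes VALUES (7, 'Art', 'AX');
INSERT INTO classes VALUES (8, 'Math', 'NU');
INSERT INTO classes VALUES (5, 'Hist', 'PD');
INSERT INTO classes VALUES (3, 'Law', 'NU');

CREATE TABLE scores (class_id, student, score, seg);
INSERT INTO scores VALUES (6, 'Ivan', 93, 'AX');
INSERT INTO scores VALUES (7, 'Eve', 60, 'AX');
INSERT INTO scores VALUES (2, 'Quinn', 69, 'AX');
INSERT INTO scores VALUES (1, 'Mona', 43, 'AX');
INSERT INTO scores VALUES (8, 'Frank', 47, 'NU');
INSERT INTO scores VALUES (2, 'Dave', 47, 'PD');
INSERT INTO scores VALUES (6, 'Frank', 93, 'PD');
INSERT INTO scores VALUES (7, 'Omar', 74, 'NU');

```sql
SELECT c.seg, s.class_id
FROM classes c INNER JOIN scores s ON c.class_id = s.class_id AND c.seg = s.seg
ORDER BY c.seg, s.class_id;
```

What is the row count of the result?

5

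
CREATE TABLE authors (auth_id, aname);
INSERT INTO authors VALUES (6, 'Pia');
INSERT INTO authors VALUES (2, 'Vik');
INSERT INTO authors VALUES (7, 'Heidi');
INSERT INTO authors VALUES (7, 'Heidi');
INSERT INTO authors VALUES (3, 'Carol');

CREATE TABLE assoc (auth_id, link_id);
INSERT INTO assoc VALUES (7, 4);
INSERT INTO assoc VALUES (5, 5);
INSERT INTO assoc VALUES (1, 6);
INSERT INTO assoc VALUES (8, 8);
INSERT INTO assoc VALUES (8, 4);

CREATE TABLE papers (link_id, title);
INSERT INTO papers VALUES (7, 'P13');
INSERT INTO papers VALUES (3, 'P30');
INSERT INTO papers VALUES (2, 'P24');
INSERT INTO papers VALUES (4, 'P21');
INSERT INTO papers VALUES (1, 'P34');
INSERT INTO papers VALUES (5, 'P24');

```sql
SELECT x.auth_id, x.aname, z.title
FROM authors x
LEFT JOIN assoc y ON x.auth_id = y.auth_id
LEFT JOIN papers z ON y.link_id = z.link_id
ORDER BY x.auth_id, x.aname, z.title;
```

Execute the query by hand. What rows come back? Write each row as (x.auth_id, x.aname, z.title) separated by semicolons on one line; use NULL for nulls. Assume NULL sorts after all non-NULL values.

(2, Vik, NULL); (3, Carol, NULL); (6, Pia, NULL); (7, Heidi, P21); (7, Heidi, P21)

Evaluate left to right. First `authors x LEFT JOIN assoc y` on auth_id: 5 row(s).
Then LEFT JOIN `papers z` on link_id: each of those 5 rows is kept; rows whose y.link_id has no match in z get NULL for z's columns.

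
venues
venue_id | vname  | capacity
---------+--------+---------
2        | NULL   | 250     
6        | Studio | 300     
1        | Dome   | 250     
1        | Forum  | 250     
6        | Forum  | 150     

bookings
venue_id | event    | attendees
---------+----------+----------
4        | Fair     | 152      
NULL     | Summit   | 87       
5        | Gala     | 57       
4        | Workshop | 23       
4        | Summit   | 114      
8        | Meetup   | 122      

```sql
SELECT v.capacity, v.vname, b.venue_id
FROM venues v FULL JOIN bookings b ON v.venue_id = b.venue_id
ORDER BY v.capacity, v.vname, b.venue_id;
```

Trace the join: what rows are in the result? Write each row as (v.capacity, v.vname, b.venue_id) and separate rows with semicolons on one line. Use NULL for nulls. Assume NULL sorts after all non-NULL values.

FULL OUTER JOIN keeps every row from both sides; unmatched rows get NULL for the other side's columns.
Matching on v.venue_id = b.venue_id. A NULL in a compared column never satisfies the condition.
- v row (venue_id=2): no match → kept, b columns NULL.
- v row (venue_id=6): no match → kept, b columns NULL.
- v row (venue_id=1): no match → kept, b columns NULL.
- v row (venue_id=1): no match → kept, b columns NULL.
- v row (venue_id=6): no match → kept, b columns NULL.
- 6 row(s) from b found no v partner → padded with NULL.

(150, Forum, NULL); (250, Dome, NULL); (250, Forum, NULL); (250, NULL, NULL); (300, Studio, NULL); (NULL, NULL, 4); (NULL, NULL, 4); (NULL, NULL, 4); (NULL, NULL, 5); (NULL, NULL, 8); (NULL, NULL, NULL)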